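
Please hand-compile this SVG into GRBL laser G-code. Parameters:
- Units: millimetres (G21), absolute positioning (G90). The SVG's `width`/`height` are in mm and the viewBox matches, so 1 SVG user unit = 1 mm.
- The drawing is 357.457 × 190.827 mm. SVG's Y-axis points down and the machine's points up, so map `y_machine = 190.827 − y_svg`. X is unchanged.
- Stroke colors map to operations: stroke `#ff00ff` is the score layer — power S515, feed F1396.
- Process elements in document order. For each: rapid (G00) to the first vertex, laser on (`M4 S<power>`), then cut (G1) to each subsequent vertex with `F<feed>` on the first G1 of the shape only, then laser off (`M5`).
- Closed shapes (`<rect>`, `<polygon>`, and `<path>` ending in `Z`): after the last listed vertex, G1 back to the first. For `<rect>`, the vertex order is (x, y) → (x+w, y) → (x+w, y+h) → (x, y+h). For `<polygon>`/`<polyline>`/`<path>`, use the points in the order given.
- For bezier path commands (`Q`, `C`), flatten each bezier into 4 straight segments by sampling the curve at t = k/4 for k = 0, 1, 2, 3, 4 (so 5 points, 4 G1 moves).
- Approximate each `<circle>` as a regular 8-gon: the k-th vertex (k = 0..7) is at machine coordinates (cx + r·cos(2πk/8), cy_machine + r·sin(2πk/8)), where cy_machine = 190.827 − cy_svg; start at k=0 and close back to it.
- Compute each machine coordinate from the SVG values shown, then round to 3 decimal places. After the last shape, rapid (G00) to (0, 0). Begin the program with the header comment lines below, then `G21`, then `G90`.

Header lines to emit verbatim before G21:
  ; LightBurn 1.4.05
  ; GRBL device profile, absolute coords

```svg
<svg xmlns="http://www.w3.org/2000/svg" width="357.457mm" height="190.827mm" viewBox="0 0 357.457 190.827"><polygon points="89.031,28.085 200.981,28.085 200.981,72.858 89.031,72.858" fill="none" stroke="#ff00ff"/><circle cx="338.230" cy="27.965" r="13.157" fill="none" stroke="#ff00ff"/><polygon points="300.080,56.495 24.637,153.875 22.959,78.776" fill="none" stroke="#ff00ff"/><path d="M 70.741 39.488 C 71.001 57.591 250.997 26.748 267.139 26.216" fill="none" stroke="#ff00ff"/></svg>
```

viewBox `0 0 357.457 190.827` with mm width/height → 1 unit = 1 mm. Flip: y_m = 190.827 − y_svg.

**Shape 1** — `<polygon>` rectangle, stroke `#ff00ff` → score (S515, F1396). Machine vertices: (89.031,162.742) → (200.981,162.742) → (200.981,117.969) → (89.031,117.969) → (89.031,162.742). Closed: final G1 returns to the first vertex.

**Shape 2** — `<circle>` circle, stroke `#ff00ff` → score (S515, F1396). Machine vertices: (351.387,162.862) → (347.533,172.165) → (338.230,176.019) → (328.927,172.165) → (325.073,162.862) → (328.927,153.559) → (338.230,149.705) → (347.533,153.559) → (351.387,162.862). Closed: final G1 returns to the first vertex.

**Shape 3** — `<polygon>` closed polygon, stroke `#ff00ff` → score (S515, F1396). Machine vertices: (300.080,134.332) → (24.637,36.952) → (22.959,112.051) → (300.080,134.332). Closed: final G1 returns to the first vertex.

**Shape 4** — `<path>` cubic bezier, stroke `#ff00ff` → score (S515, F1396). Control points (SVG): P0=(70.741,39.488), P1=(71.001,57.591), P2=(250.997,26.748), P3=(267.139,26.216); sampled at t=k/4. Machine vertices: (70.741,151.339) → (99.268,145.701) → (162.984,150.987) → (229.678,159.767) → (267.139,164.611). Open path.

; LightBurn 1.4.05
; GRBL device profile, absolute coords
G21
G90
G00 X89.031 Y162.742
M4 S515
G1 X200.981 Y162.742 F1396
G1 X200.981 Y117.969
G1 X89.031 Y117.969
G1 X89.031 Y162.742
M5
G00 X351.387 Y162.862
M4 S515
G1 X347.533 Y172.165 F1396
G1 X338.230 Y176.019
G1 X328.927 Y172.165
G1 X325.073 Y162.862
G1 X328.927 Y153.559
G1 X338.230 Y149.705
G1 X347.533 Y153.559
G1 X351.387 Y162.862
M5
G00 X300.080 Y134.332
M4 S515
G1 X24.637 Y36.952 F1396
G1 X22.959 Y112.051
G1 X300.080 Y134.332
M5
G00 X70.741 Y151.339
M4 S515
G1 X99.268 Y145.701 F1396
G1 X162.984 Y150.987
G1 X229.678 Y159.767
G1 X267.139 Y164.611
M5
G00 X0.000 Y0.000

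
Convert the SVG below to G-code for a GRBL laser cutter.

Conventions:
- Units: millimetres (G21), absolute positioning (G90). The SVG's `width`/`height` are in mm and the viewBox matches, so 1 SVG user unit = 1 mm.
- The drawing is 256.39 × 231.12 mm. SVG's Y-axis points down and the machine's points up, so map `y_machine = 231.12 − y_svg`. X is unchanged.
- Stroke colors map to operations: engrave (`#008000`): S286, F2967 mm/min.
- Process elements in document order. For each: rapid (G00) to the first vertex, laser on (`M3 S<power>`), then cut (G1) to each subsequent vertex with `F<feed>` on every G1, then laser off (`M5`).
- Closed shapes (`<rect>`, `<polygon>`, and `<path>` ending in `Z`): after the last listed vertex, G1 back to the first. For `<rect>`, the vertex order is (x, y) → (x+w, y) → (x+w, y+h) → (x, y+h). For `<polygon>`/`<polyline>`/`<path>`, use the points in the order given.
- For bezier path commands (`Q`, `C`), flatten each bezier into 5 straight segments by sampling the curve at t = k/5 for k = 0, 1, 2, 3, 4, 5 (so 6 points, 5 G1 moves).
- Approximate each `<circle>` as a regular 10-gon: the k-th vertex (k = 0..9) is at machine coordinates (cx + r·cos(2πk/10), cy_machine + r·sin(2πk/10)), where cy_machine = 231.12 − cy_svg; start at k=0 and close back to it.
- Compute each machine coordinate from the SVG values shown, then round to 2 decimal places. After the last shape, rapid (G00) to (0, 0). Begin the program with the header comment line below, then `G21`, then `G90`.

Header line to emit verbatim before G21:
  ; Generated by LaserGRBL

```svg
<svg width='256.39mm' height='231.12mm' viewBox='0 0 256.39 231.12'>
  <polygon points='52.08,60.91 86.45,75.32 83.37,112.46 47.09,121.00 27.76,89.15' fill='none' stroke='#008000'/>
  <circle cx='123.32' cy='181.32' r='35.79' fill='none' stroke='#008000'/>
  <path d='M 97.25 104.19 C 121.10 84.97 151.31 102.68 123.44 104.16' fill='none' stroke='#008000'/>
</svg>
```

; Generated by LaserGRBL
G21
G90
G00 X52.08 Y170.21
M3 S286
G1 X86.45 Y155.80 F2967
G1 X83.37 Y118.66 F2967
G1 X47.09 Y110.12 F2967
G1 X27.76 Y141.97 F2967
G1 X52.08 Y170.21 F2967
M5
G00 X159.11 Y49.80
M3 S286
G1 X152.27 Y70.84 F2967
G1 X134.38 Y83.84 F2967
G1 X112.26 Y83.84 F2967
G1 X94.37 Y70.84 F2967
G1 X87.53 Y49.80 F2967
G1 X94.37 Y28.76 F2967
G1 X112.26 Y15.76 F2967
G1 X134.38 Y15.76 F2967
G1 X152.27 Y28.76 F2967
G1 X159.11 Y49.80 F2967
M5
G00 X97.25 Y126.93
M3 S286
G1 X111.81 Y134.46 F2967
G1 X124.80 Y135.67 F2967
G1 X133.13 Y133.12 F2967
G1 X133.71 Y129.37 F2967
G1 X123.44 Y126.96 F2967
M5
G00 X0.00 Y0.00

1 u = 1 mm; y_m = 231.12 − y.

[1] `<polygon>` regular polygon, #008000→engrave S286 F2967: (52.08,170.21) → (86.45,155.80) → (83.37,118.66) → (47.09,110.12) → (27.76,141.97) → (52.08,170.21) (closed)

[2] `<circle>` circle, #008000→engrave S286 F2967: (159.11,49.80) → (152.27,70.84) → (134.38,83.84) → (112.26,83.84) → (94.37,70.84) → (87.53,49.80) → (94.37,28.76) → (112.26,15.76) → (134.38,15.76) → (152.27,28.76) → (159.11,49.80) (closed)

[3] `<path>` cubic bezier, #008000→engrave S286 F2967: (97.25,126.93) → (111.81,134.46) → (124.80,135.67) → (133.13,133.12) → (133.71,129.37) → (123.44,126.96)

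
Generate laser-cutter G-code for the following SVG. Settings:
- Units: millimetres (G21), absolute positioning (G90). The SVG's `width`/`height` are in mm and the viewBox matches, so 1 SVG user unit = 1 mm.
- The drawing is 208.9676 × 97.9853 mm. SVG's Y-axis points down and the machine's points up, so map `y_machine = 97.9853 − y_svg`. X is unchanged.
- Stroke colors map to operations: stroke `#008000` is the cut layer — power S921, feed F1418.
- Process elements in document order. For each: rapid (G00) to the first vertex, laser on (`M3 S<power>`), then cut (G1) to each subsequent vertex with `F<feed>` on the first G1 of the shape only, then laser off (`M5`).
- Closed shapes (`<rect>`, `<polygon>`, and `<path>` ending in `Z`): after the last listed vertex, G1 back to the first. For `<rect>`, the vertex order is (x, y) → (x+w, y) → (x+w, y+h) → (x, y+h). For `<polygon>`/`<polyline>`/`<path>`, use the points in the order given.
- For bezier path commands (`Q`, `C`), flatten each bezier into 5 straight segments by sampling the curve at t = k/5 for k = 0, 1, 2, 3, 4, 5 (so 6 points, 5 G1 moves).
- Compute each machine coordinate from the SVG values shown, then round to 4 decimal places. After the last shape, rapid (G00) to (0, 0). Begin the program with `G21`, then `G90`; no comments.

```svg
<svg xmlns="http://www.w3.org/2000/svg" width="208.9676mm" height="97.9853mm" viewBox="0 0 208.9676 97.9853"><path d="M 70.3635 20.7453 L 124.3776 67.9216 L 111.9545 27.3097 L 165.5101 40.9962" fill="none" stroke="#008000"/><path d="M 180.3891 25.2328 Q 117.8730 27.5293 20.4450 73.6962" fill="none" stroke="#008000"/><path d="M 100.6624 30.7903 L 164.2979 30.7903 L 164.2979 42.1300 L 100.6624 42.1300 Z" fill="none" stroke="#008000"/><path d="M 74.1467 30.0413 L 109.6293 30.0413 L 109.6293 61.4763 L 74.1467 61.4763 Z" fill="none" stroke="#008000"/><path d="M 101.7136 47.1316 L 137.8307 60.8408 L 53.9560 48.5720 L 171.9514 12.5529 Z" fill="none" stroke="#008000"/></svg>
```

G21
G90
G00 X70.3635 Y77.2400
M3 S921
G1 X124.3776 Y30.0637 F1418
G1 X111.9545 Y70.6756
G1 X165.5101 Y56.9891
M5
G00 X180.3891 Y72.7525
M3 S921
G1 X153.9862 Y70.0791 F1418
G1 X124.7903 Y63.8960
G1 X92.8015 Y54.2034
G1 X58.0197 Y41.0010
G1 X20.4450 Y24.2891
M5
G00 X100.6624 Y67.1950
M3 S921
G1 X164.2979 Y67.1950 F1418
G1 X164.2979 Y55.8553
G1 X100.6624 Y55.8553
G1 X100.6624 Y67.1950
M5
G00 X74.1467 Y67.9440
M3 S921
G1 X109.6293 Y67.9440 F1418
G1 X109.6293 Y36.5090
G1 X74.1467 Y36.5090
G1 X74.1467 Y67.9440
M5
G00 X101.7136 Y50.8537
M3 S921
G1 X137.8307 Y37.1445 F1418
G1 X53.9560 Y49.4133
G1 X171.9514 Y85.4324
G1 X101.7136 Y50.8537
M5
G00 X0.0000 Y0.0000

Since the viewBox matches the mm dimensions, user units are millimetres directly. The only transform is the Y-flip y_m = 97.9853 − y_svg.

Shape 1 is a open polyline drawn with `<path>`. Its stroke #008000 means cut at S921, F1418. After flipping Y the toolpath is (70.3635,77.2400) → (124.3776,30.0637) → (111.9545,70.6756) → (165.5101,56.9891).

Shape 2 is a quadratic bezier drawn with `<path>`. Its stroke #008000 means cut at S921, F1418. After flipping Y the toolpath is (180.3891,72.7525) → (153.9862,70.0791) → (124.7903,63.8960) → (92.8015,54.2034) → (58.0197,41.0010) → (20.4450,24.2891).

Shape 3 is a rectangle drawn with `<path>`. Its stroke #008000 means cut at S921, F1418. After flipping Y the toolpath is (100.6624,67.1950) → (164.2979,67.1950) → (164.2979,55.8553) → (100.6624,55.8553) → (100.6624,67.1950), returning to the start.

Shape 4 is a rectangle drawn with `<path>`. Its stroke #008000 means cut at S921, F1418. After flipping Y the toolpath is (74.1467,67.9440) → (109.6293,67.9440) → (109.6293,36.5090) → (74.1467,36.5090) → (74.1467,67.9440), returning to the start.

Shape 5 is a closed polygon drawn with `<path>`. Its stroke #008000 means cut at S921, F1418. After flipping Y the toolpath is (101.7136,50.8537) → (137.8307,37.1445) → (53.9560,49.4133) → (171.9514,85.4324) → (101.7136,50.8537), returning to the start.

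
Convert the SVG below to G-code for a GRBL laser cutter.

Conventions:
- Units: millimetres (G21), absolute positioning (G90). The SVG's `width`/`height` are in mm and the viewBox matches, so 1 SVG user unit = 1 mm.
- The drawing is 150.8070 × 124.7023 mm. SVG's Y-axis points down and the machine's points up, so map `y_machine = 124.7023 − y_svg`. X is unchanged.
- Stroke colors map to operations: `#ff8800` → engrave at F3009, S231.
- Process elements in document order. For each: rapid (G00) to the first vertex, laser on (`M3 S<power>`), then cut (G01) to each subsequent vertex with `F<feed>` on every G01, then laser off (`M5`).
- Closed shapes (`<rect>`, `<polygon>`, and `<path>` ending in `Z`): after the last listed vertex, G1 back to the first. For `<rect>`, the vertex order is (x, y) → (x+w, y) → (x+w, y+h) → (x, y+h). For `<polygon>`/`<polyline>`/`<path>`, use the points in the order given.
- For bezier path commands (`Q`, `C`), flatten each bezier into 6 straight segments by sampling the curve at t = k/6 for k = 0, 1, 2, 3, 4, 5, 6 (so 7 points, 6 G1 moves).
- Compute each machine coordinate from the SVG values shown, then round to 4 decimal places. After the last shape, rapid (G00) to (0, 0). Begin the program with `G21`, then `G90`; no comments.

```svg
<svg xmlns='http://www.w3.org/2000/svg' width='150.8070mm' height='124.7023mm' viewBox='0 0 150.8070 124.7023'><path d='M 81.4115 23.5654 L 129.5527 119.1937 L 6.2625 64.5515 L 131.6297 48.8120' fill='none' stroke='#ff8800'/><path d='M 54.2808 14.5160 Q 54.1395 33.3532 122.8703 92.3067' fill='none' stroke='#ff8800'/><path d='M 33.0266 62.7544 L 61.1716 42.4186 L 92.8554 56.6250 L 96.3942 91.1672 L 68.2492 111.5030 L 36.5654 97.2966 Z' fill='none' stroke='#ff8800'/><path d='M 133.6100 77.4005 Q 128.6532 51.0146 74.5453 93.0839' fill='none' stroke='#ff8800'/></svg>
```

G21
G90
G00 X81.4115 Y101.1369
M3 S231
G01 X129.5527 Y5.5086 F3009
G01 X6.2625 Y60.1508 F3009
G01 X131.6297 Y75.8903 F3009
M5
G00 X54.2808 Y110.1863
M3 S231
G01 X56.1468 Y102.7929 F3009
G01 X61.8391 Y93.1708 F3009
G01 X71.3575 Y81.3200 F3009
G01 X84.7022 Y67.2406 F3009
G01 X101.8731 Y50.9324 F3009
G01 X122.8703 Y32.3956 F3009
M5
G00 X33.0266 Y61.9479
M3 S231
G01 X61.1716 Y82.2837 F3009
G01 X92.8554 Y68.0773 F3009
G01 X96.3942 Y33.5351 F3009
G01 X68.2492 Y13.1993 F3009
G01 X36.5654 Y27.4057 F3009
G01 X33.0266 Y61.9479 F3009
M5
G00 X133.6100 Y47.3018
M3 S231
G01 X130.5924 Y54.1956 F3009
G01 X124.8442 Y57.2863 F3009
G01 X116.3654 Y56.5739 F3009
G01 X105.1560 Y52.0585 F3009
G01 X91.2160 Y43.7400 F3009
G01 X74.5453 Y31.6184 F3009
M5
G00 X0.0000 Y0.0000

viewBox `0 0 150.8070 124.7023` with mm width/height → 1 unit = 1 mm. Flip: y_m = 124.7023 − y_svg.

**Shape 1** — `<path>` open polyline, stroke `#ff8800` → engrave (S231, F3009). Machine vertices: (81.4115,101.1369) → (129.5527,5.5086) → (6.2625,60.1508) → (131.6297,75.8903). Open path.

**Shape 2** — `<path>` quadratic bezier, stroke `#ff8800` → engrave (S231, F3009). Control points (SVG): P0=(54.2808,14.5160), P1=(54.1395,33.3532), P2=(122.8703,92.3067); sampled at t=k/6. Machine vertices: (54.2808,110.1863) → (56.1468,102.7929) → (61.8391,93.1708) → (71.3575,81.3200) → (84.7022,67.2406) → (101.8731,50.9324) → (122.8703,32.3956). Open path.

**Shape 3** — `<path>` regular polygon, stroke `#ff8800` → engrave (S231, F3009). Machine vertices: (33.0266,61.9479) → (61.1716,82.2837) → (92.8554,68.0773) → (96.3942,33.5351) → (68.2492,13.1993) → (36.5654,27.4057) → (33.0266,61.9479). Closed: final G1 returns to the first vertex.

**Shape 4** — `<path>` quadratic bezier, stroke `#ff8800` → engrave (S231, F3009). Control points (SVG): P0=(133.6100,77.4005), P1=(128.6532,51.0146), P2=(74.5453,93.0839); sampled at t=k/6. Machine vertices: (133.6100,47.3018) → (130.5924,54.1956) → (124.8442,57.2863) → (116.3654,56.5739) → (105.1560,52.0585) → (91.2160,43.7400) → (74.5453,31.6184). Open path.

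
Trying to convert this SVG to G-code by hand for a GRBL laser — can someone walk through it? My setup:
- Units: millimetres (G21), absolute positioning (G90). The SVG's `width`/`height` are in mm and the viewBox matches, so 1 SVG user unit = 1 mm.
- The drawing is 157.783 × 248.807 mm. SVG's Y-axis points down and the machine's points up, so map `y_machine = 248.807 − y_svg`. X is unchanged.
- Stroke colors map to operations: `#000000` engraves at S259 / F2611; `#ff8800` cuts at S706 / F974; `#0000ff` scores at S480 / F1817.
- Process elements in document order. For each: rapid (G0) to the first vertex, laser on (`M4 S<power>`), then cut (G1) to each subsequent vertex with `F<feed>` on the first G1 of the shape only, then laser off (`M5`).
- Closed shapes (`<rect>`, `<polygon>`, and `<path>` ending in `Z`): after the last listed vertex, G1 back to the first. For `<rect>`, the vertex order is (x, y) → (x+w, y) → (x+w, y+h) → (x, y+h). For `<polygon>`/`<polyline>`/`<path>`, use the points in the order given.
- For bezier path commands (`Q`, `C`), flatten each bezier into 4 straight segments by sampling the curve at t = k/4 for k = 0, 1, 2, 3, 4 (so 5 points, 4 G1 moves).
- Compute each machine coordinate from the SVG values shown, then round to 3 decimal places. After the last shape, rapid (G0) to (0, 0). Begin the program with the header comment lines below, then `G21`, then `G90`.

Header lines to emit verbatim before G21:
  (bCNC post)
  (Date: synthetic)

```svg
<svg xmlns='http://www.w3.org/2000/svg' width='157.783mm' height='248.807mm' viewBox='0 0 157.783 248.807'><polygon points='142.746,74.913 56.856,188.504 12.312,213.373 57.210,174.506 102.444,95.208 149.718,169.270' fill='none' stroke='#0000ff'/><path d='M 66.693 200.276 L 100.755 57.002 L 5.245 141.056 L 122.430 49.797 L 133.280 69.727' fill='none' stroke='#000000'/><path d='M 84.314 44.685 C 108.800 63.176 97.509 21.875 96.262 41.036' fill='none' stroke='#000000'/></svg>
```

1 u = 1 mm; y_m = 248.807 − y.

[1] `<polygon>` closed polygon, #0000ff→score S480 F1817: (142.746,173.894) → (56.856,60.303) → (12.312,35.434) → (57.210,74.301) → (102.444,153.599) → (149.718,79.537) → (142.746,173.894) (closed)

[2] `<path>` open polyline, #000000→engrave S259 F2611: (66.693,48.531) → (100.755,191.805) → (5.245,107.751) → (122.430,199.010) → (133.280,179.080)

[3] `<path>` cubic bezier, #000000→engrave S259 F2611: (84.314,204.122) → (96.686,199.586) → (99.938,206.198) → (98.365,212.684) → (96.262,207.771)

(bCNC post)
(Date: synthetic)
G21
G90
G0 X142.746 Y173.894
M4 S480
G1 X56.856 Y60.303 F1817
G1 X12.312 Y35.434
G1 X57.210 Y74.301
G1 X102.444 Y153.599
G1 X149.718 Y79.537
G1 X142.746 Y173.894
M5
G0 X66.693 Y48.531
M4 S259
G1 X100.755 Y191.805 F2611
G1 X5.245 Y107.751
G1 X122.430 Y199.010
G1 X133.280 Y179.080
M5
G0 X84.314 Y204.122
M4 S259
G1 X96.686 Y199.586 F2611
G1 X99.938 Y206.198
G1 X98.365 Y212.684
G1 X96.262 Y207.771
M5
G0 X0.000 Y0.000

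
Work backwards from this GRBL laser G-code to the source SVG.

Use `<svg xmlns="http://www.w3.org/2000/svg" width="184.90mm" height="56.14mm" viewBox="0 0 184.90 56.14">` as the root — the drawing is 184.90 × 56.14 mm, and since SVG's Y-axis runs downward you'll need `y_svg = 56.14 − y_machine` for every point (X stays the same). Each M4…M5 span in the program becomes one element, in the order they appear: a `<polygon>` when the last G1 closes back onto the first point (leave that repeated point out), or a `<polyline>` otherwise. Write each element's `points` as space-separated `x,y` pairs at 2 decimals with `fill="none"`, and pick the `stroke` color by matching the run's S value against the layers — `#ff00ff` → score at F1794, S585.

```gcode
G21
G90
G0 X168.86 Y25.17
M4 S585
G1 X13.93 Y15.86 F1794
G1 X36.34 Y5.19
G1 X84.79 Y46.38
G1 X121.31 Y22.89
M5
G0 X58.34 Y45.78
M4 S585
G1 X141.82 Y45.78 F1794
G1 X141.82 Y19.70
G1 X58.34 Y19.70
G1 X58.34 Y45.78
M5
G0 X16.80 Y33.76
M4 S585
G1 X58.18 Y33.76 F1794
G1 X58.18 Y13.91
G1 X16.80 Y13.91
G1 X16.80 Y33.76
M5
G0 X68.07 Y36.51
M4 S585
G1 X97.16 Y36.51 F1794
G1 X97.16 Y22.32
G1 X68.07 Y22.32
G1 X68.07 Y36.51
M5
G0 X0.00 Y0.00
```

<svg xmlns="http://www.w3.org/2000/svg" width="184.90mm" height="56.14mm" viewBox="0 0 184.90 56.14">
  <polyline points="168.86,30.97 13.93,40.28 36.34,50.95 84.79,9.76 121.31,33.25" fill="none" stroke="#ff00ff"/>
  <polygon points="58.34,10.36 141.82,10.36 141.82,36.44 58.34,36.44" fill="none" stroke="#ff00ff"/>
  <polygon points="16.80,22.38 58.18,22.38 58.18,42.23 16.80,42.23" fill="none" stroke="#ff00ff"/>
  <polygon points="68.07,19.63 97.16,19.63 97.16,33.82 68.07,33.82" fill="none" stroke="#ff00ff"/>
</svg>

y_svg = 56.14 − y_m. Every run uses S585, so all elements get stroke `#ff00ff` (score).

[1] open run; points: 168.86,30.97 13.93,40.28 36.34,50.95 84.79,9.76 121.31,33.25

[2] closed run; points: 58.34,10.36 141.82,10.36 141.82,36.44 58.34,36.44

[3] closed run; points: 16.80,22.38 58.18,22.38 58.18,42.23 16.80,42.23

[4] closed run; points: 68.07,19.63 97.16,19.63 97.16,33.82 68.07,33.82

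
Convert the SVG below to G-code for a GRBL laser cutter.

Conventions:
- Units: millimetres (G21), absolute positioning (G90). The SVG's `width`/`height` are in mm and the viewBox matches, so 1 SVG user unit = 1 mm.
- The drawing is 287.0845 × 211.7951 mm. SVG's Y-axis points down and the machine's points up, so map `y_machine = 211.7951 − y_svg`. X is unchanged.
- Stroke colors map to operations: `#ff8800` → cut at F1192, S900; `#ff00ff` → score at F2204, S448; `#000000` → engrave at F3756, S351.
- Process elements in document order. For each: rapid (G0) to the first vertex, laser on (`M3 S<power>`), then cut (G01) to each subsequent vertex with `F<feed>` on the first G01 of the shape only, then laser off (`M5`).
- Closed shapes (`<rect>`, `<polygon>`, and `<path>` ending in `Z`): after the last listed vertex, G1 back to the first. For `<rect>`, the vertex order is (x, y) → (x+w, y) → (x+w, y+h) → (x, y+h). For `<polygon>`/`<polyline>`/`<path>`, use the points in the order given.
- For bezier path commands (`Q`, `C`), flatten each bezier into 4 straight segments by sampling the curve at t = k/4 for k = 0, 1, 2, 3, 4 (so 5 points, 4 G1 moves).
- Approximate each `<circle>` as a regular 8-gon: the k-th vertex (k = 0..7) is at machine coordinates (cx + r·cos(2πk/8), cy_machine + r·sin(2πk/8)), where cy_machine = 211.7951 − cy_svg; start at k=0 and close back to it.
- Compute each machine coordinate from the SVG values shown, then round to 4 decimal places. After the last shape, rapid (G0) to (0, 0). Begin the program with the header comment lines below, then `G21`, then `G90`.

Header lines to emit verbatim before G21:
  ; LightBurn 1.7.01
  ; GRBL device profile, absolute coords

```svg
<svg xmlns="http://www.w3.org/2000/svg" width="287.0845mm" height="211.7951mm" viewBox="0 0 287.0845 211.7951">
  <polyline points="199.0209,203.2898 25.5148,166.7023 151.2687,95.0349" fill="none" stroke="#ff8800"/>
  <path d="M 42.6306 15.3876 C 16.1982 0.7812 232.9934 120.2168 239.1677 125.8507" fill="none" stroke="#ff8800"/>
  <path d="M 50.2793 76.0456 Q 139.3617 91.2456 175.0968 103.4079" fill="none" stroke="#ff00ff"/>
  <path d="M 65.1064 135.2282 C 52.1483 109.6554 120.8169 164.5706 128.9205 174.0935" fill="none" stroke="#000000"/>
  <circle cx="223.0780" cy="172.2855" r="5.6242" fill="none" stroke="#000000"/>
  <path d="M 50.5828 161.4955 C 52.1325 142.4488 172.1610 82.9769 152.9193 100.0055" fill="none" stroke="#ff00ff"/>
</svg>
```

; LightBurn 1.7.01
; GRBL device profile, absolute coords
G21
G90
G0 X199.0209 Y8.5053
M3 S900
G01 X25.5148 Y45.0928 F1192
G01 X151.2687 Y116.7602
M5
G0 X42.6306 Y196.4075
M3 S900
G01 X61.3201 Y186.1020 F1192
G01 X128.6716 Y148.7661
G01 X202.1369 Y107.6351
G01 X239.1677 Y85.9444
M5
G0 X50.2793 Y135.7495
M3 S448
G01 X91.4863 Y128.3394 F2204
G01 X126.0249 Y121.3089
G01 X153.8950 Y114.6582
G01 X175.0968 Y108.3872
M5
G0 X65.1064 Y76.5669
M3 S351
G01 X68.4711 Y82.6219 F3756
G01 X89.1153 Y70.2951
G01 X113.7086 Y51.3880
G01 X128.9205 Y37.7016
M5
G0 X228.7022 Y39.5096
M3 S351
G01 X227.0549 Y43.4865 F3756
G01 X223.0780 Y45.1338
G01 X219.1011 Y43.4865
G01 X217.4538 Y39.5096
G01 X219.1011 Y35.5327
G01 X223.0780 Y33.8854
G01 X227.0549 Y35.5327
G01 X228.7022 Y39.5096
M5
G0 X50.5828 Y50.2996
M3 S448
G01 X69.9325 Y70.3374 F2204
G01 X109.5478 Y94.5728
G01 X145.2647 Y112.0442
G01 X152.9193 Y111.7896
M5
G0 X0.0000 Y0.0000

Since the viewBox matches the mm dimensions, user units are millimetres directly. The only transform is the Y-flip y_m = 211.7951 − y_svg.

Shape 1 is a open polyline drawn with `<polyline>`. Its stroke #ff8800 means cut at S900, F1192. After flipping Y the toolpath is (199.0209,8.5053) → (25.5148,45.0928) → (151.2687,116.7602).

Shape 2 is a cubic bezier drawn with `<path>`. Its stroke #ff8800 means cut at S900, F1192. After flipping Y the toolpath is (42.6306,196.4075) → (61.3201,186.1020) → (128.6716,148.7661) → (202.1369,107.6351) → (239.1677,85.9444).

Shape 3 is a quadratic bezier drawn with `<path>`. Its stroke #ff00ff means score at S448, F2204. After flipping Y the toolpath is (50.2793,135.7495) → (91.4863,128.3394) → (126.0249,121.3089) → (153.8950,114.6582) → (175.0968,108.3872).

Shape 4 is a cubic bezier drawn with `<path>`. Its stroke #000000 means engrave at S351, F3756. After flipping Y the toolpath is (65.1064,76.5669) → (68.4711,82.6219) → (89.1153,70.2951) → (113.7086,51.3880) → (128.9205,37.7016).

Shape 5 is a circle drawn with `<circle>`. Its stroke #000000 means engrave at S351, F3756. After flipping Y the toolpath is (228.7022,39.5096) → (227.0549,43.4865) → (223.0780,45.1338) → (219.1011,43.4865) → (217.4538,39.5096) → (219.1011,35.5327) → (223.0780,33.8854) → (227.0549,35.5327) → (228.7022,39.5096), returning to the start.

Shape 6 is a cubic bezier drawn with `<path>`. Its stroke #ff00ff means score at S448, F2204. After flipping Y the toolpath is (50.5828,50.2996) → (69.9325,70.3374) → (109.5478,94.5728) → (145.2647,112.0442) → (152.9193,111.7896).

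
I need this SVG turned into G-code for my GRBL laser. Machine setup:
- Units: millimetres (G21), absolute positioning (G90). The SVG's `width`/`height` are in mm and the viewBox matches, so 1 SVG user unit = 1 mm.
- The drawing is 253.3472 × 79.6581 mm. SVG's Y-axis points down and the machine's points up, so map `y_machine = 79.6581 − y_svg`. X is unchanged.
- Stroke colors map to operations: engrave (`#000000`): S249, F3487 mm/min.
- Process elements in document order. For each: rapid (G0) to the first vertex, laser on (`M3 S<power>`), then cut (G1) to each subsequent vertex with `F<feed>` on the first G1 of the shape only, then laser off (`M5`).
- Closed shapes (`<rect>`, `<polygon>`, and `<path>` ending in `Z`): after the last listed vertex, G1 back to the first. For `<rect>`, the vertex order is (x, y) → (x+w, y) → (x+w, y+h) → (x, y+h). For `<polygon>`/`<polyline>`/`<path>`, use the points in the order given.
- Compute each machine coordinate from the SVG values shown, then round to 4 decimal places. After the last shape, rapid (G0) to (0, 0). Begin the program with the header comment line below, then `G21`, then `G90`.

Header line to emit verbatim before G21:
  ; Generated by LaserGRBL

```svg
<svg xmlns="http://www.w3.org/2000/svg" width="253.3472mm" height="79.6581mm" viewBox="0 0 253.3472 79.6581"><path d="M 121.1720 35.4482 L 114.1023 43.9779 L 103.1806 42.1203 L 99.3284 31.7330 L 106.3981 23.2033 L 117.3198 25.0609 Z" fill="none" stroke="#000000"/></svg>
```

; Generated by LaserGRBL
G21
G90
G0 X121.1720 Y44.2099
M3 S249
G1 X114.1023 Y35.6802 F3487
G1 X103.1806 Y37.5378
G1 X99.3284 Y47.9251
G1 X106.3981 Y56.4548
G1 X117.3198 Y54.5972
G1 X121.1720 Y44.2099
M5
G0 X0.0000 Y0.0000

Since the viewBox matches the mm dimensions, user units are millimetres directly. The only transform is the Y-flip y_m = 79.6581 − y_svg.

Shape 1 is a regular polygon drawn with `<path>`. Its stroke #000000 means engrave at S249, F3487. After flipping Y the toolpath is (121.1720,44.2099) → (114.1023,35.6802) → (103.1806,37.5378) → (99.3284,47.9251) → (106.3981,56.4548) → (117.3198,54.5972) → (121.1720,44.2099), returning to the start.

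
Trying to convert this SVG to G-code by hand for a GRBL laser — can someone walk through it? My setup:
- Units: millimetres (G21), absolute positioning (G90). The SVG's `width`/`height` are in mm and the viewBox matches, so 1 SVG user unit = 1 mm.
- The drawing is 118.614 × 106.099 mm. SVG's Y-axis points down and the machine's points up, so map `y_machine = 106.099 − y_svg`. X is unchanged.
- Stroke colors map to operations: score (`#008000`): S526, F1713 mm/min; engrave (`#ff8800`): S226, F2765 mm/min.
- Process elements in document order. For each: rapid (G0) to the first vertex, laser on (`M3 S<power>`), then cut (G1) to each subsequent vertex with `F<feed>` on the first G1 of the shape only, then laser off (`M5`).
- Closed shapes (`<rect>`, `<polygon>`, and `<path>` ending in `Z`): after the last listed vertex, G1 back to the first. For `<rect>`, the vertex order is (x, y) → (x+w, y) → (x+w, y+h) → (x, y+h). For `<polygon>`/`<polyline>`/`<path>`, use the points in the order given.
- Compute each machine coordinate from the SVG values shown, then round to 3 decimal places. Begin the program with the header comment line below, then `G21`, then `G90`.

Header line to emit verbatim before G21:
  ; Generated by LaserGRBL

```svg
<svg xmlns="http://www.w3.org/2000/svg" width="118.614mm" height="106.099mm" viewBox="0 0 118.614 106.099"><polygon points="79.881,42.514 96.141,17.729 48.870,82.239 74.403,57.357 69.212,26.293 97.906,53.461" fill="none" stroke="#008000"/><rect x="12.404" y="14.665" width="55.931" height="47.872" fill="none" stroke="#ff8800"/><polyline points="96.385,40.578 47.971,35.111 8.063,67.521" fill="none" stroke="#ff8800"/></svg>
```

; Generated by LaserGRBL
G21
G90
G0 X79.881 Y63.585
M3 S526
G1 X96.141 Y88.370 F1713
G1 X48.870 Y23.860
G1 X74.403 Y48.742
G1 X69.212 Y79.806
G1 X97.906 Y52.638
G1 X79.881 Y63.585
M5
G0 X12.404 Y91.434
M3 S226
G1 X68.335 Y91.434 F2765
G1 X68.335 Y43.562
G1 X12.404 Y43.562
G1 X12.404 Y91.434
M5
G0 X96.385 Y65.521
M3 S226
G1 X47.971 Y70.988 F2765
G1 X8.063 Y38.578
M5

viewBox `0 0 118.614 106.099` with mm width/height → 1 unit = 1 mm. Flip: y_m = 106.099 − y_svg.

**Shape 1** — `<polygon>` closed polygon, stroke `#008000` → score (S526, F1713). Machine vertices: (79.881,63.585) → (96.141,88.370) → (48.870,23.860) → (74.403,48.742) → (69.212,79.806) → (97.906,52.638) → (79.881,63.585). Closed: final G1 returns to the first vertex.

**Shape 2** — `<rect>` rectangle, stroke `#ff8800` → engrave (S226, F2765). Machine vertices: (12.404,91.434) → (68.335,91.434) → (68.335,43.562) → (12.404,43.562) → (12.404,91.434). Closed: final G1 returns to the first vertex.

**Shape 3** — `<polyline>` open polyline, stroke `#ff8800` → engrave (S226, F2765). Machine vertices: (96.385,65.521) → (47.971,70.988) → (8.063,38.578). Open path.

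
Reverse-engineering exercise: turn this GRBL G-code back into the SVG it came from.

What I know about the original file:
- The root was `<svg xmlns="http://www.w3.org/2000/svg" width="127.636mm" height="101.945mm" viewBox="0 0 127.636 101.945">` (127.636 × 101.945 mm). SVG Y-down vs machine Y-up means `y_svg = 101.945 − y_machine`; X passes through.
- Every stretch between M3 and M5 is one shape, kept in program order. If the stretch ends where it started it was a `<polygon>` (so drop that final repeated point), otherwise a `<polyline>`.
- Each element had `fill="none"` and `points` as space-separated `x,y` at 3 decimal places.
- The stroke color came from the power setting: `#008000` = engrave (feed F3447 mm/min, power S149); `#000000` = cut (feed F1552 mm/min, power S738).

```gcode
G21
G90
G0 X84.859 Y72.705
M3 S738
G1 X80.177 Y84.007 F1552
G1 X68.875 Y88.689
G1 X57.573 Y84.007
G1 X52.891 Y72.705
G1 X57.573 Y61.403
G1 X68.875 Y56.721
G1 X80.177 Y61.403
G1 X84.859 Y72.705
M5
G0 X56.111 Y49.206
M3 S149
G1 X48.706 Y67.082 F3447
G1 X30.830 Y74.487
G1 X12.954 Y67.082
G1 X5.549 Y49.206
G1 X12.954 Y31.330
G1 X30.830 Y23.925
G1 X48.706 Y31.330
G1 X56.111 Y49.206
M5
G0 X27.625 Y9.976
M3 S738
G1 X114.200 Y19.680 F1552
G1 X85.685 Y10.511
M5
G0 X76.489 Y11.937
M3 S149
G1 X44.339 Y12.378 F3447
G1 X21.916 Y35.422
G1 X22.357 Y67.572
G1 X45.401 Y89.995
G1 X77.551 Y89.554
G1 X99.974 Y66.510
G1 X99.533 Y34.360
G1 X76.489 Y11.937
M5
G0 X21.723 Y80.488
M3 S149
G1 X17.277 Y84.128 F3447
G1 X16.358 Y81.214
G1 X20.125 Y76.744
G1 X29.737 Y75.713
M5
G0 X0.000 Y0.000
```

<svg xmlns="http://www.w3.org/2000/svg" width="127.636mm" height="101.945mm" viewBox="0 0 127.636 101.945">
  <polygon points="84.859,29.240 80.177,17.938 68.875,13.256 57.573,17.938 52.891,29.240 57.573,40.542 68.875,45.224 80.177,40.542" fill="none" stroke="#000000"/>
  <polygon points="56.111,52.739 48.706,34.863 30.830,27.458 12.954,34.863 5.549,52.739 12.954,70.615 30.830,78.020 48.706,70.615" fill="none" stroke="#008000"/>
  <polyline points="27.625,91.969 114.200,82.265 85.685,91.434" fill="none" stroke="#000000"/>
  <polygon points="76.489,90.008 44.339,89.567 21.916,66.523 22.357,34.373 45.401,11.950 77.551,12.391 99.974,35.435 99.533,67.585" fill="none" stroke="#008000"/>
  <polyline points="21.723,21.457 17.277,17.817 16.358,20.731 20.125,25.201 29.737,26.232" fill="none" stroke="#008000"/>
</svg>

Each laser-on run becomes one SVG element. Flip Y back into SVG space with y_svg = 101.945 − y_machine.

Run 1: the run's S738 means `#000000` (cut). The run returns to its start, so emit a `<polygon>` with points (Y-flipped): 84.859,29.240 80.177,17.938 68.875,13.256 57.573,17.938 52.891,29.240 57.573,40.542 68.875,45.224 80.177,40.542.

Run 2: S149 ⇒ engrave layer `#008000`. The run returns to its start, so emit a `<polygon>` with points (Y-flipped): 56.111,52.739 48.706,34.863 30.830,27.458 12.954,34.863 5.549,52.739 12.954,70.615 30.830,78.020 48.706,70.615.

Run 3: the run's S738 means `#000000` (cut). The run is open, so emit a `<polyline>` with points (Y-flipped): 27.625,91.969 114.200,82.265 85.685,91.434.

Run 4: the run's S149 means `#008000` (engrave). The run returns to its start, so emit a `<polygon>` with points (Y-flipped): 76.489,90.008 44.339,89.567 21.916,66.523 22.357,34.373 45.401,11.950 77.551,12.391 99.974,35.435 99.533,67.585.

Run 5: S149 ⇒ engrave layer `#008000`. The run is open, so emit a `<polyline>` with points (Y-flipped): 21.723,21.457 17.277,17.817 16.358,20.731 20.125,25.201 29.737,26.232.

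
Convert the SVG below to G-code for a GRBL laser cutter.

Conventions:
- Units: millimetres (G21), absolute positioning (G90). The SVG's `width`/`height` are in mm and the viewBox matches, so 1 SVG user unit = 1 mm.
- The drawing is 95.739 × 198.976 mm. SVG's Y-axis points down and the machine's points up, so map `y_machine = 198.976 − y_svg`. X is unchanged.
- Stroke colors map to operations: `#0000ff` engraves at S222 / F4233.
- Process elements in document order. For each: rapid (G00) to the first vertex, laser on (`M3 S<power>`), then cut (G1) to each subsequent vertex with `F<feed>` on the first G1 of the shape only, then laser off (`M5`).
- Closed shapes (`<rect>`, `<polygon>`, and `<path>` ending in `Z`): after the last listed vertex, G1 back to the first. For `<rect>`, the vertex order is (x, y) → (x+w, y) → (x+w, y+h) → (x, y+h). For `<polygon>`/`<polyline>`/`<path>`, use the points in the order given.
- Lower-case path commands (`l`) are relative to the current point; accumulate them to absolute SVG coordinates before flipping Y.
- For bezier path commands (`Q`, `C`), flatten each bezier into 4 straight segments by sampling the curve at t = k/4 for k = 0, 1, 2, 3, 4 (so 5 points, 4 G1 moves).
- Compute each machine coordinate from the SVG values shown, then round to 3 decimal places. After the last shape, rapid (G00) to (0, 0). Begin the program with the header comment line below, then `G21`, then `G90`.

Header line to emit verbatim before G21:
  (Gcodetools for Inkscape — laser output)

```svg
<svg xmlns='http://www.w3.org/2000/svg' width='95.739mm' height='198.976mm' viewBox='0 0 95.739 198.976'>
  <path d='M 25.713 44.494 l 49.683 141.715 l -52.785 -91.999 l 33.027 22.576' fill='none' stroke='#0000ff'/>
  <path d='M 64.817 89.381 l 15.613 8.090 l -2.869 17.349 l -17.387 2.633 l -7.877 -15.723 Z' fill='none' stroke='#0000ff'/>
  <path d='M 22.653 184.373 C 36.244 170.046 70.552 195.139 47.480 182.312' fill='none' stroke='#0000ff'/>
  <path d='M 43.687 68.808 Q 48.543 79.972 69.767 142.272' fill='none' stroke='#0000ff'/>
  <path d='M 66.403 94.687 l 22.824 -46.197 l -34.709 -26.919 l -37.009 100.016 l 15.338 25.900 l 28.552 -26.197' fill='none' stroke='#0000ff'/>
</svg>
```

Since the viewBox matches the mm dimensions, user units are millimetres directly. The only transform is the Y-flip y_m = 198.976 − y_svg.

Shape 1 is a open polyline drawn with `<path>`. Its stroke #0000ff means engrave at S222, F4233. After flipping Y the toolpath is (25.713,154.482) → (75.396,12.767) → (22.611,104.766) → (55.638,82.190).

Shape 2 is a regular polygon drawn with `<path>`. Its stroke #0000ff means engrave at S222, F4233. After flipping Y the toolpath is (64.817,109.595) → (80.430,101.505) → (77.561,84.156) → (60.174,81.523) → (52.297,97.246) → (64.817,109.595), returning to the start.

Shape 3 is a cubic bezier drawn with `<path>`. Its stroke #0000ff means engrave at S222, F4233. After flipping Y the toolpath is (22.653,14.603) → (35.510,19.165) → (48.815,16.196) → (55.246,12.945) → (47.480,16.664).

Shape 4 is a quadratic bezier drawn with `<path>`. Its stroke #0000ff means engrave at S222, F4233. After flipping Y the toolpath is (43.687,130.168) → (47.138,121.390) → (52.635,106.220) → (60.178,84.658) → (69.767,56.704).

Shape 5 is a open polyline drawn with `<path>`. Its stroke #0000ff means engrave at S222, F4233. After flipping Y the toolpath is (66.403,104.289) → (89.227,150.486) → (54.518,177.405) → (17.509,77.389) → (32.847,51.489) → (61.399,77.686).

(Gcodetools for Inkscape — laser output)
G21
G90
G00 X25.713 Y154.482
M3 S222
G1 X75.396 Y12.767 F4233
G1 X22.611 Y104.766
G1 X55.638 Y82.190
M5
G00 X64.817 Y109.595
M3 S222
G1 X80.430 Y101.505 F4233
G1 X77.561 Y84.156
G1 X60.174 Y81.523
G1 X52.297 Y97.246
G1 X64.817 Y109.595
M5
G00 X22.653 Y14.603
M3 S222
G1 X35.510 Y19.165 F4233
G1 X48.815 Y16.196
G1 X55.246 Y12.945
G1 X47.480 Y16.664
M5
G00 X43.687 Y130.168
M3 S222
G1 X47.138 Y121.390 F4233
G1 X52.635 Y106.220
G1 X60.178 Y84.658
G1 X69.767 Y56.704
M5
G00 X66.403 Y104.289
M3 S222
G1 X89.227 Y150.486 F4233
G1 X54.518 Y177.405
G1 X17.509 Y77.389
G1 X32.847 Y51.489
G1 X61.399 Y77.686
M5
G00 X0.000 Y0.000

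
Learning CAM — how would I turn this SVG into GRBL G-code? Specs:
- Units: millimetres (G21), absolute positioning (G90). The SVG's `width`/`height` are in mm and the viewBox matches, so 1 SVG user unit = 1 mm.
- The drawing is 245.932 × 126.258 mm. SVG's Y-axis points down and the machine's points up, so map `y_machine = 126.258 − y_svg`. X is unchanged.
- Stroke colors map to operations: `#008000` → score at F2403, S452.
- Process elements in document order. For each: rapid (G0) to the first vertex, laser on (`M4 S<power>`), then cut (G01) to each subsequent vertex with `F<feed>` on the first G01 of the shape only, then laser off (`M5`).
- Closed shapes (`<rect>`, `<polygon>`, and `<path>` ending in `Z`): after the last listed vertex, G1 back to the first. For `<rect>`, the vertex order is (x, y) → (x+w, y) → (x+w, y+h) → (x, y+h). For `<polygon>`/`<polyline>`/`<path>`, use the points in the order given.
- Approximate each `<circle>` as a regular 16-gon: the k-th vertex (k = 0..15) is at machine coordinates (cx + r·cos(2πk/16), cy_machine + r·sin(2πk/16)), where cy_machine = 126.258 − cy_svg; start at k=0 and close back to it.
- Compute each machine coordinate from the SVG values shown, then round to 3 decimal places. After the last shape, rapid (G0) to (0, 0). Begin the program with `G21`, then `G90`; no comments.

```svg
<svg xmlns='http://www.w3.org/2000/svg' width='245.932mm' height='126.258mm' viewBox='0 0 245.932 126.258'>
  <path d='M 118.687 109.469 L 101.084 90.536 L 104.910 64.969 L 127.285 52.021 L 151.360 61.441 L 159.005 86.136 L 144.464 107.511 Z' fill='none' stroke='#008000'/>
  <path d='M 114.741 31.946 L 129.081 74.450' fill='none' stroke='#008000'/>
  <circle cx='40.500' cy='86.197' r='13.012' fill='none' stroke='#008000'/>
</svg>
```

G21
G90
G0 X118.687 Y16.789
M4 S452
G01 X101.084 Y35.722 F2403
G01 X104.910 Y61.289
G01 X127.285 Y74.237
G01 X151.360 Y64.817
G01 X159.005 Y40.122
G01 X144.464 Y18.747
G01 X118.687 Y16.789
M5
G0 X114.741 Y94.312
M4 S452
G01 X129.081 Y51.808 F2403
M5
G0 X53.512 Y40.061
M4 S452
G01 X52.522 Y45.040 F2403
G01 X49.701 Y49.262
G01 X45.479 Y52.083
G01 X40.500 Y53.073
G01 X35.521 Y52.083
G01 X31.299 Y49.262
G01 X28.478 Y45.040
G01 X27.488 Y40.061
G01 X28.478 Y35.082
G01 X31.299 Y30.860
G01 X35.521 Y28.039
G01 X40.500 Y27.049
G01 X45.479 Y28.039
G01 X49.701 Y30.860
G01 X52.522 Y35.082
G01 X53.512 Y40.061
M5
G0 X0.000 Y0.000

Since the viewBox matches the mm dimensions, user units are millimetres directly. The only transform is the Y-flip y_m = 126.258 − y_svg.

Shape 1 is a regular polygon drawn with `<path>`. Its stroke #008000 means score at S452, F2403. After flipping Y the toolpath is (118.687,16.789) → (101.084,35.722) → (104.910,61.289) → (127.285,74.237) → (151.360,64.817) → (159.005,40.122) → (144.464,18.747) → (118.687,16.789), returning to the start.

Shape 2 is a line segment drawn with `<path>`. Its stroke #008000 means score at S452, F2403. After flipping Y the toolpath is (114.741,94.312) → (129.081,51.808).

Shape 3 is a circle drawn with `<circle>`. Its stroke #008000 means score at S452, F2403. After flipping Y the toolpath is (53.512,40.061) → (52.522,45.040) → (49.701,49.262) → (45.479,52.083) → (40.500,53.073) → (35.521,52.083) → (31.299,49.262) → (28.478,45.040) → (27.488,40.061) → (28.478,35.082) → (31.299,30.860) → (35.521,28.039) → (40.500,27.049) → (45.479,28.039) → (49.701,30.860) → (52.522,35.082) → (53.512,40.061), returning to the start.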